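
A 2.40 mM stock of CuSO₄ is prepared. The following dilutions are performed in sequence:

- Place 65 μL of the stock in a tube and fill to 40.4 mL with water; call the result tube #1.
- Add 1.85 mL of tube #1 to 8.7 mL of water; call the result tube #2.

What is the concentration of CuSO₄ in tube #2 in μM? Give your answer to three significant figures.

Step 1: 65 μL brought to 40.4 mL → factor 40400/65 = 621.54
Step 2: 1.85 mL + 8.7 mL = 10.55 mL total → factor 10.55/1.85 = 5.7027
Overall dilution factor = 621.54 × 5.7027 = 3544.4
Final = 2.40 mM / 3544.4 = 0.0006771 mM = 0.677 μM

0.677 μM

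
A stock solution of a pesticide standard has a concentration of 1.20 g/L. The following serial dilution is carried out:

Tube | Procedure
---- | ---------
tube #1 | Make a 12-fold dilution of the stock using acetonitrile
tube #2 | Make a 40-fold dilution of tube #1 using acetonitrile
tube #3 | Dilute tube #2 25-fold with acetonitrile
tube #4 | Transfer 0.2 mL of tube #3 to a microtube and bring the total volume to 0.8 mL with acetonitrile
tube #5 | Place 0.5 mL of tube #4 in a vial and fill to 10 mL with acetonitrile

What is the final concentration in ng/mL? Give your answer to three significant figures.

1.25 ng/mL

Step 1: 12-fold → factor 12
Step 2: 40-fold → factor 40
Step 3: 25-fold → factor 25
Step 4: 0.2 mL brought to 0.8 mL → factor 0.8/0.2 = 4
Step 5: 0.5 mL brought to 10 mL → factor 10/0.5 = 20
Overall dilution factor = 12 × 40 × 25 × 4 × 20 = 9.6 × 10^5
Final = 1.20 g/L / 9.6 × 10^5 = 1.250 × 10^-6 g/L = 1.25 ng/mL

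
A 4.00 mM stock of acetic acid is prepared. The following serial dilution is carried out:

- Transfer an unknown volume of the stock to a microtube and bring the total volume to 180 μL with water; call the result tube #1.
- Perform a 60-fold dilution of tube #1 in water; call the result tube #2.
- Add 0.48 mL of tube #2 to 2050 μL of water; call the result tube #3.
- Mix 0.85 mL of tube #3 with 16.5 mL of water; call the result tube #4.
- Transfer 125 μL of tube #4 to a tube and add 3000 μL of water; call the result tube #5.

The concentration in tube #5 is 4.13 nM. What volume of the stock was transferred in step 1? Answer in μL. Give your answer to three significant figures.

30.0 μL

Step 1: v brought to 180 μL → factor = 180 μL/v
Step 2: 60-fold → factor 60
Step 3: 0.48 mL + 2050 μL = 2.53 mL total → factor 2.53/0.48 = 5.2708
Step 4: 0.85 mL + 16.5 mL = 17.35 mL total → factor 17.35/0.85 = 20.412
Step 5: 125 μL + 3000 μL = 3125 μL total → factor 3125/125 = 25
Product of known-step factors = 1.6138 × 10^5
Overall factor = 4.00 mM / (4.13 nM) = 9.6852 × 10^5
Step-1 factor = 9.6852 × 10^5 / 1.6138 × 10^5 = 6.0015
v = 180 μL / 6.0015 = 30.0 μL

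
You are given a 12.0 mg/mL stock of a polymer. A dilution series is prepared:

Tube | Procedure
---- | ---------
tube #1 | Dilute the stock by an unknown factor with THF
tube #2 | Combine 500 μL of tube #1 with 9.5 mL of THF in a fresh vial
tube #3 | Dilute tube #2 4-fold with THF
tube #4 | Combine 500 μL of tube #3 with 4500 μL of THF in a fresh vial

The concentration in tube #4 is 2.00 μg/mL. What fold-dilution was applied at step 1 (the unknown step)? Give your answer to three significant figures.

Step 1: unknown factor x
Step 2: 500 μL + 9.5 mL = 10000 μL total → factor 10000/500 = 20
Step 3: 4-fold → factor 4
Step 4: 500 μL + 4500 μL = 5000 μL total → factor 5000/500 = 10
Product of known-step factors = 800
Overall factor = 12.0 mg/mL / (2.00 μg/mL) = 6000
x = 6000 / 800 = 7.50

7.50-fold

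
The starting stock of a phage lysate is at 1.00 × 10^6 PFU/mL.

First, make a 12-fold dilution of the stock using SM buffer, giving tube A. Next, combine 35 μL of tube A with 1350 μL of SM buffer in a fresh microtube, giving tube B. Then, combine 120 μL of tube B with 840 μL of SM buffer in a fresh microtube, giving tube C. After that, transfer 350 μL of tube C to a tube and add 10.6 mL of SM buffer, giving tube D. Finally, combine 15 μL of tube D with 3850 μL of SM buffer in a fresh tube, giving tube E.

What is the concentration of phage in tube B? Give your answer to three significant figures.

2.11 × 10^3 PFU/mL

Step 1: 12-fold → factor 12
Step 2: 35 μL + 1350 μL = 1385 μL total → factor 1385/35 = 39.571
Dilution factor through tube B = 12 × 39.571 = 474.86
[tube B] = 1.00 × 10^6 PFU/mL / 474.86 = 2.11 × 10^3 PFU/mL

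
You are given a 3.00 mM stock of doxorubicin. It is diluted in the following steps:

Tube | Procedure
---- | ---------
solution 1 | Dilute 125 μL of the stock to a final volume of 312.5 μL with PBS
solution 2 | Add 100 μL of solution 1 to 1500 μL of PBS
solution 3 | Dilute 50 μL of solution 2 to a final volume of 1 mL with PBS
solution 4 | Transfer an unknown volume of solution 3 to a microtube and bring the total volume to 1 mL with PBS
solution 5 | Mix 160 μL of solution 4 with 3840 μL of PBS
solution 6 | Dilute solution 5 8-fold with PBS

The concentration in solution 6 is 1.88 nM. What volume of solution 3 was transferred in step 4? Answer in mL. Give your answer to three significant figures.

0.100 mL

Step 1: 125 μL brought to 312.5 μL → factor 312.5/125 = 2.5
Step 2: 100 μL + 1500 μL = 1600 μL total → factor 1600/100 = 16
Step 3: 50 μL brought to 1 mL → factor 1000/50 = 20
Step 4: v brought to 1 mL → factor = 1 mL/v
Step 5: 160 μL + 3840 μL = 4000 μL total → factor 4000/160 = 25
Step 6: 8-fold → factor 8
Product of known-step factors = 1.6 × 10^5
Overall factor = 3.00 mM / (1.88 nM) = 1.5957 × 10^6
Step-4 factor = 1.5957 × 10^6 / 1.6 × 10^5 = 9.9734
v = 1 mL / 9.9734 = 0.100 mL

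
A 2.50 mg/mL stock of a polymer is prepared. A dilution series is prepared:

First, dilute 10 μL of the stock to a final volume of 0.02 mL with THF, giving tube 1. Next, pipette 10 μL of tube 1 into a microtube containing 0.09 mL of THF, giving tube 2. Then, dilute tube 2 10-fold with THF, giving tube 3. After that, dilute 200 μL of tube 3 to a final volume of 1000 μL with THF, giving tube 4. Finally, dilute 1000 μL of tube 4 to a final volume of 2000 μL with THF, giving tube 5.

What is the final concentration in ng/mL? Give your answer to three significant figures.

Step 1: 10 μL brought to 0.02 mL → factor 20/10 = 2
Step 2: 10 μL + 0.09 mL = 100 μL total → factor 100/10 = 10
Step 3: 10-fold → factor 10
Step 4: 200 μL brought to 1000 μL → factor 1000/200 = 5
Step 5: 1000 μL brought to 2000 μL → factor 2000/1000 = 2
Overall dilution factor = 2 × 10 × 10 × 5 × 2 = 2000
Final = 2.50 mg/mL / 2000 = 0.001250 mg/mL = 1.25 × 10^3 ng/mL

1.25 × 10^3 ng/mL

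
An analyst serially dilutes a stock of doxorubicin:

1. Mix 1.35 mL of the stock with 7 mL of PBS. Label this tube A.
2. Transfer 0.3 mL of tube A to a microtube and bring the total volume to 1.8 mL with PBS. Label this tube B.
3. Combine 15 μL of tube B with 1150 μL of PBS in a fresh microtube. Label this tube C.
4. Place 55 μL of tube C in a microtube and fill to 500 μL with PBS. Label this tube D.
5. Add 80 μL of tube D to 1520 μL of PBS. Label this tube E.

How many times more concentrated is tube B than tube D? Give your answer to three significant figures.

Step 1: 1.35 mL + 7 mL = 8.35 mL total → factor 8.35/1.35 = 6.1852
Step 2: 0.3 mL brought to 1.8 mL → factor 1.8/0.3 = 6
Step 3: 15 μL + 1150 μL = 1165 μL total → factor 1165/15 = 77.667
Step 4: 55 μL brought to 500 μL → factor 500/55 = 9.0909
Dilution factor to tube B = 37.111; to tube D = 26203
[tube B]/[tube D] = (factor to tube D)/(factor to tube B) = 26203/37.111 = 706

706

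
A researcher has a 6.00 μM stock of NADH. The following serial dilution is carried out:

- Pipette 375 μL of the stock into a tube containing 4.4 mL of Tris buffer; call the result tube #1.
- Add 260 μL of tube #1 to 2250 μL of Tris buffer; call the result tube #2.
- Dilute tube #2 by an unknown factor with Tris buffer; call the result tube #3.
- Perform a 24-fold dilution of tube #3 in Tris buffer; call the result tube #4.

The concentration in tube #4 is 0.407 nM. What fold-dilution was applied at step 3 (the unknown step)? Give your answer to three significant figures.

5.00-fold

Step 1: 375 μL + 4.4 mL = 4775 μL total → factor 4775/375 = 12.733
Step 2: 260 μL + 2250 μL = 2510 μL total → factor 2510/260 = 9.6538
Step 3: unknown factor x
Step 4: 24-fold → factor 24
Product of known-step factors = 2950.2
Overall factor = 6.00 μM / (0.407 nM) = 14742
x = 14742 / 2950.2 = 5.00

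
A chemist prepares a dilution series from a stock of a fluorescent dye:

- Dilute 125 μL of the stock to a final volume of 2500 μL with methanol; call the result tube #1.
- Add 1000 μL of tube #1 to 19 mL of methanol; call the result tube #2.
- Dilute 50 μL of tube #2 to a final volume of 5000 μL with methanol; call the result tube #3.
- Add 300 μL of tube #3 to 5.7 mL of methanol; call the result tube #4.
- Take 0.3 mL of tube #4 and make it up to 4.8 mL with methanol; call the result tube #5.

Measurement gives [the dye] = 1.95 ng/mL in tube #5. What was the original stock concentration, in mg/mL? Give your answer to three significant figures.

Step 1: 125 μL brought to 2500 μL → factor 2500/125 = 20
Step 2: 1000 μL + 19 mL = 20000 μL total → factor 20000/1000 = 20
Step 3: 50 μL brought to 5000 μL → factor 5000/50 = 100
Step 4: 300 μL + 5.7 mL = 6000 μL total → factor 6000/300 = 20
Step 5: 0.3 mL brought to 4.8 mL → factor 4.8/0.3 = 16
Overall dilution factor = 20 × 20 × 100 × 20 × 16 = 1.28 × 10^7
Stock = 1.95 ng/mL × 1.28 × 10^7 = 2.496 × 10^7 ng/mL = 25.0 mg/mL

25.0 mg/mL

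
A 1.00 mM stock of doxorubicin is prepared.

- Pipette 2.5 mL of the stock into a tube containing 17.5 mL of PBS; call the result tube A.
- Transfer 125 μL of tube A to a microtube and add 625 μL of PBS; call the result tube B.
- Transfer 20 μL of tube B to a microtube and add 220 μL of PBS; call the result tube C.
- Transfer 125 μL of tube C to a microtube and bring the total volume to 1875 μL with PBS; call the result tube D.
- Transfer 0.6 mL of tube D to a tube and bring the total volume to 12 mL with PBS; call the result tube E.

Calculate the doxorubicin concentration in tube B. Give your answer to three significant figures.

Step 1: 2.5 mL + 17.5 mL = 20 mL total → factor 20/2.5 = 8
Step 2: 125 μL + 625 μL = 750 μL total → factor 750/125 = 6
Dilution factor through tube B = 8 × 6 = 48
[tube B] = 1.00 mM / 48 = 0.0208 mM

0.0208 mM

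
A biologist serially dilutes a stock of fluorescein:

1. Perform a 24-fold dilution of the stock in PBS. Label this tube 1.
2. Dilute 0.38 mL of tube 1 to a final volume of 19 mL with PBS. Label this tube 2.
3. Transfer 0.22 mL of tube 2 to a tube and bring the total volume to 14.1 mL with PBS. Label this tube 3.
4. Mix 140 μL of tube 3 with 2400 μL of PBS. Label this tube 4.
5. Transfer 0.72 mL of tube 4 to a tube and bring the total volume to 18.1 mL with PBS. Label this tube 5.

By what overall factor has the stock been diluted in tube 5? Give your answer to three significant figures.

Step 1: 24-fold → factor 24
Step 2: 0.38 mL brought to 19 mL → factor 19/0.38 = 50
Step 3: 0.22 mL brought to 14.1 mL → factor 14.1/0.22 = 64.091
Step 4: 140 μL + 2400 μL = 2540 μL total → factor 2540/140 = 18.143
Step 5: 0.72 mL brought to 18.1 mL → factor 18.1/0.72 = 25.139
Overall dilution factor = 24 × 50 × 64.091 × 18.143 × 25.139 = 3.5078 × 10^7

3.51 × 10^7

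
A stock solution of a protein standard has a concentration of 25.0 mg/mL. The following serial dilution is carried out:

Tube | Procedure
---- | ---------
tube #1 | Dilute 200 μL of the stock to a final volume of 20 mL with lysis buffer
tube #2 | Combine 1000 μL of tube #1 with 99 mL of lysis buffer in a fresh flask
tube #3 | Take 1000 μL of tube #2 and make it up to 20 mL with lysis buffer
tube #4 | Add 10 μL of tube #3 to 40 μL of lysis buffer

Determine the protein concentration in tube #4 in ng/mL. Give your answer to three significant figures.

Step 1: 200 μL brought to 20 mL → factor 20000/200 = 100
Step 2: 1000 μL + 99 mL = 1 × 10^5 μL total → factor 1 × 10^5/1000 = 100
Step 3: 1000 μL brought to 20 mL → factor 20000/1000 = 20
Step 4: 10 μL + 40 μL = 50 μL total → factor 50/10 = 5
Overall dilution factor = 100 × 100 × 20 × 5 = 1 × 10^6
Final = 25.0 mg/mL / 1 × 10^6 = 2.500 × 10^-5 mg/mL = 25.0 ng/mL

25.0 ng/mL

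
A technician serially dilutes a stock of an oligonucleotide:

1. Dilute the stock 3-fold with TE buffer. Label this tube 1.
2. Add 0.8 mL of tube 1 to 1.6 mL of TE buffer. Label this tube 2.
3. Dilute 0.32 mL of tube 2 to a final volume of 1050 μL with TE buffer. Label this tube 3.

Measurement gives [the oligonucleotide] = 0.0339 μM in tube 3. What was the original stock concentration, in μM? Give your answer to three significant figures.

Step 1: 3-fold → factor 3
Step 2: 0.8 mL + 1.6 mL = 2.4 mL total → factor 2.4/0.8 = 3
Step 3: 0.32 mL brought to 1050 μL → factor 1.05/0.32 = 3.2812
Overall dilution factor = 3 × 3 × 3.2812 = 29.531
Stock = 0.0339 μM × 29.531 = 1.00 μM

1.00 μM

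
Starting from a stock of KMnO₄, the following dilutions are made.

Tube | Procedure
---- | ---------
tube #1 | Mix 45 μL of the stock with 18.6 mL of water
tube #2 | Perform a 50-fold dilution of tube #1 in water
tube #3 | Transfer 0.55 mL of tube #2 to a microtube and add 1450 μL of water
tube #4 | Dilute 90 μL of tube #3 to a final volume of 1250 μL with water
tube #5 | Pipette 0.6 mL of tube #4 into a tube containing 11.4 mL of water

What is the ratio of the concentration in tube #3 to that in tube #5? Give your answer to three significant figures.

278

Step 1: 45 μL + 18.6 mL = 18645 μL total → factor 18645/45 = 414.33
Step 2: 50-fold → factor 50
Step 3: 0.55 mL + 1450 μL = 2 mL total → factor 2/0.55 = 3.6364
Step 4: 90 μL brought to 1250 μL → factor 1250/90 = 13.889
Step 5: 0.6 mL + 11.4 mL = 12 mL total → factor 12/0.6 = 20
Dilution factor to tube #3 = 75333; to tube #5 = 2.0926 × 10^7
[tube #3]/[tube #5] = (factor to tube #5)/(factor to tube #3) = 2.0926 × 10^7/75333 = 278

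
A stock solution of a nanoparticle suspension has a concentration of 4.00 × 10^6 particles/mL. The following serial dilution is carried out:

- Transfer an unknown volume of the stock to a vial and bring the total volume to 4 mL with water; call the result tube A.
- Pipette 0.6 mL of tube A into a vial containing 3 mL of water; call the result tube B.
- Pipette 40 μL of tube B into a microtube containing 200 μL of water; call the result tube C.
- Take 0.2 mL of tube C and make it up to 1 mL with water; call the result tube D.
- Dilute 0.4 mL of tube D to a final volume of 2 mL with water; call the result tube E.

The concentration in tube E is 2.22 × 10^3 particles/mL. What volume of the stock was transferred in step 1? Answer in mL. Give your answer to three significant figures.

2.00 mL

Step 1: v brought to 4 mL → factor = 4 mL/v
Step 2: 0.6 mL + 3 mL = 3.6 mL total → factor 3.6/0.6 = 6
Step 3: 40 μL + 200 μL = 240 μL total → factor 240/40 = 6
Step 4: 0.2 mL brought to 1 mL → factor 1/0.2 = 5
Step 5: 0.4 mL brought to 2 mL → factor 2/0.4 = 5
Product of known-step factors = 900
Overall factor = 4.00 × 10^6 particles/mL / (2.22 × 10^3 particles/mL) = 1801.8
Step-1 factor = 1801.8 / 900 = 2.002
v = 4 mL / 2.002 = 2.00 mL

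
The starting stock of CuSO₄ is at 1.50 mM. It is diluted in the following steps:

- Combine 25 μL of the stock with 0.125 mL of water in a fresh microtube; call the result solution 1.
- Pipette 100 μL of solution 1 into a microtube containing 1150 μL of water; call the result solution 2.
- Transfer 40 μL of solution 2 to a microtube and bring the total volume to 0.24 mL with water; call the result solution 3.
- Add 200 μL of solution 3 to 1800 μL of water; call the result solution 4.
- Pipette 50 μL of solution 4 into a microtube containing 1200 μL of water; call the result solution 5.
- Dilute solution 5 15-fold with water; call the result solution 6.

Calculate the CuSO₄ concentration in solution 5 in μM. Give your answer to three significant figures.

Step 1: 25 μL + 0.125 mL = 150 μL total → factor 150/25 = 6
Step 2: 100 μL + 1150 μL = 1250 μL total → factor 1250/100 = 12.5
Step 3: 40 μL brought to 0.24 mL → factor 240/40 = 6
Step 4: 200 μL + 1800 μL = 2000 μL total → factor 2000/200 = 10
Step 5: 50 μL + 1200 μL = 1250 μL total → factor 1250/50 = 25
Dilution factor through solution 5 = 6 × 12.5 × 6 × 10 × 25 = 1.125 × 10^5
[solution 5] = 1.50 mM / 1.125 × 10^5 = 1.333 × 10^-5 mM = 0.0133 μM

0.0133 μM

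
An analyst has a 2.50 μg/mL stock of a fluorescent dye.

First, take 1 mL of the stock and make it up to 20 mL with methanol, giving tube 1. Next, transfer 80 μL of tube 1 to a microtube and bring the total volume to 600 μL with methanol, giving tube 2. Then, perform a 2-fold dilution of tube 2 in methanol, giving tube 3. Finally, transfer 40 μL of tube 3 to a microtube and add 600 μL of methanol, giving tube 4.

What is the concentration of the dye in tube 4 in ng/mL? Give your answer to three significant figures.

0.521 ng/mL

Step 1: 1 mL brought to 20 mL → factor 20/1 = 20
Step 2: 80 μL brought to 600 μL → factor 600/80 = 7.5
Step 3: 2-fold → factor 2
Step 4: 40 μL + 600 μL = 640 μL total → factor 640/40 = 16
Overall dilution factor = 20 × 7.5 × 2 × 16 = 4800
Final = 2.50 μg/mL / 4800 = 0.0005208 μg/mL = 0.521 ng/mL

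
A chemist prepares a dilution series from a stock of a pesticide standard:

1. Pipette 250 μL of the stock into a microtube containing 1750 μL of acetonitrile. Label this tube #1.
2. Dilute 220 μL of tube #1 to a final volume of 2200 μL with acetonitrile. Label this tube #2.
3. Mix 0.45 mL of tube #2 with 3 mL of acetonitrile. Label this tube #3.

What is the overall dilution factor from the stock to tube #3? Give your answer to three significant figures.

Step 1: 250 μL + 1750 μL = 2000 μL total → factor 2000/250 = 8
Step 2: 220 μL brought to 2200 μL → factor 2200/220 = 10
Step 3: 0.45 mL + 3 mL = 3.45 mL total → factor 3.45/0.45 = 7.6667
Overall dilution factor = 8 × 10 × 7.6667 = 613.33

613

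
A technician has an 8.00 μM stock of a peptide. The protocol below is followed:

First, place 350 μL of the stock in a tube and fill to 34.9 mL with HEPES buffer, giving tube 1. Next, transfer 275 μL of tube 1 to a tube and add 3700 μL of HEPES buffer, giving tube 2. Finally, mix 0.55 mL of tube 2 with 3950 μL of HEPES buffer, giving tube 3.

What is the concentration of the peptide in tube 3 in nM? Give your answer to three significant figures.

0.678 nM

Step 1: 350 μL brought to 34.9 mL → factor 34900/350 = 99.714
Step 2: 275 μL + 3700 μL = 3975 μL total → factor 3975/275 = 14.455
Step 3: 0.55 mL + 3950 μL = 4.5 mL total → factor 4.5/0.55 = 8.1818
Overall dilution factor = 99.714 × 14.455 × 8.1818 = 11793
Final = 8.00 μM / 11793 = 0.0006784 μM = 0.678 nM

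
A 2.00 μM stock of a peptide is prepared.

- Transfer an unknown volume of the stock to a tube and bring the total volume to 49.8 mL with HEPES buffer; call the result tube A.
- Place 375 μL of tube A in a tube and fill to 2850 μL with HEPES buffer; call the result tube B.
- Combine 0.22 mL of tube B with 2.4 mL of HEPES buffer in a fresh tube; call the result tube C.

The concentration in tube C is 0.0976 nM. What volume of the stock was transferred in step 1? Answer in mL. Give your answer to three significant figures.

Step 1: v brought to 49.8 mL → factor = 49.8 mL/v
Step 2: 375 μL brought to 2850 μL → factor 2850/375 = 7.6
Step 3: 0.22 mL + 2.4 mL = 2.62 mL total → factor 2.62/0.22 = 11.909
Product of known-step factors = 90.509
Overall factor = 2.00 μM / (0.0976 nM) = 20492
Step-1 factor = 20492 / 90.509 = 226.41
v = 49.8 mL / 226.41 = 0.220 mL

0.220 mL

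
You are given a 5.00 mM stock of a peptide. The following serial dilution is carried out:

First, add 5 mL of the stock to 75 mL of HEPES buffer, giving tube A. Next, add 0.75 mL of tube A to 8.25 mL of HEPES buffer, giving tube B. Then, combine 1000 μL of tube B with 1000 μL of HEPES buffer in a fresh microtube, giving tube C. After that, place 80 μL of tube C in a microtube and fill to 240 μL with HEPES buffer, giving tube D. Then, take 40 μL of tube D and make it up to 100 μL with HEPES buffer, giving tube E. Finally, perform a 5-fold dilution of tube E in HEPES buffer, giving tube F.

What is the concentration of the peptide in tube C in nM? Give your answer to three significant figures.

Step 1: 5 mL + 75 mL = 80 mL total → factor 80/5 = 16
Step 2: 0.75 mL + 8.25 mL = 9 mL total → factor 9/0.75 = 12
Step 3: 1000 μL + 1000 μL = 2000 μL total → factor 2000/1000 = 2
Dilution factor through tube C = 16 × 12 × 2 = 384
[tube C] = 5.00 mM / 384 = 0.01302 mM = 1.30 × 10^4 nM

1.30 × 10^4 nM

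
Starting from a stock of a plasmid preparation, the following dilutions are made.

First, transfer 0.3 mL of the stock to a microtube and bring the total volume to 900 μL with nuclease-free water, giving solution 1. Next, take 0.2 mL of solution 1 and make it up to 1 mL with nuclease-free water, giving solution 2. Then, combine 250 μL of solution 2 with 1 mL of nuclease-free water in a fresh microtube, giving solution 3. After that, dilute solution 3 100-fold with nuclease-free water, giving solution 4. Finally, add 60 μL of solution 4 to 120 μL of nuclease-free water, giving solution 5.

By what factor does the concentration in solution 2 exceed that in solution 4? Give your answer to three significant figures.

500

Step 1: 0.3 mL brought to 900 μL → factor 0.9/0.3 = 3
Step 2: 0.2 mL brought to 1 mL → factor 1/0.2 = 5
Step 3: 250 μL + 1 mL = 1250 μL total → factor 1250/250 = 5
Step 4: 100-fold → factor 100
Dilution factor to solution 2 = 15; to solution 4 = 7500
[solution 2]/[solution 4] = (factor to solution 4)/(factor to solution 2) = 7500/15 = 500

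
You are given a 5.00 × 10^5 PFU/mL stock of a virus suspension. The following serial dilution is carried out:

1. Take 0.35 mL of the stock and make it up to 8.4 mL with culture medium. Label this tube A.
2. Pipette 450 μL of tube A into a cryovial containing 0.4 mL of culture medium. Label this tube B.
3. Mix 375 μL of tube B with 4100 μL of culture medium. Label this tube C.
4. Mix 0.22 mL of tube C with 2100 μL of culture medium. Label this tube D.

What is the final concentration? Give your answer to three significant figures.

Step 1: 0.35 mL brought to 8.4 mL → factor 8.4/0.35 = 24
Step 2: 450 μL + 0.4 mL = 850 μL total → factor 850/450 = 1.8889
Step 3: 375 μL + 4100 μL = 4475 μL total → factor 4475/375 = 11.933
Step 4: 0.22 mL + 2100 μL = 2.32 mL total → factor 2.32/0.22 = 10.545
Overall dilution factor = 24 × 1.8889 × 11.933 × 10.545 = 5704.9
Final = 5.00 × 10^5 PFU/mL / 5704.9 = 87.6 PFU/mL

87.6 PFU/mL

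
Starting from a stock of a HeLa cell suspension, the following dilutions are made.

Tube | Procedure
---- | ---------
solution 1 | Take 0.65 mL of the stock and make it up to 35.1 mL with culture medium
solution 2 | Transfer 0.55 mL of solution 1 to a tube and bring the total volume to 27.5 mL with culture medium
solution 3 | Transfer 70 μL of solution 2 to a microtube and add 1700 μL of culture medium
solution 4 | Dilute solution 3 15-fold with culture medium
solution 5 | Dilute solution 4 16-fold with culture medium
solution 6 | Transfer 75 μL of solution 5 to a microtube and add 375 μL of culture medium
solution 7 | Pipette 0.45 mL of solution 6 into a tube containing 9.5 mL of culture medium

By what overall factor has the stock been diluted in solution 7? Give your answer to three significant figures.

2.17 × 10^9

Step 1: 0.65 mL brought to 35.1 mL → factor 35.1/0.65 = 54
Step 2: 0.55 mL brought to 27.5 mL → factor 27.5/0.55 = 50
Step 3: 70 μL + 1700 μL = 1770 μL total → factor 1770/70 = 25.286
Step 4: 15-fold → factor 15
Step 5: 16-fold → factor 16
Step 6: 75 μL + 375 μL = 450 μL total → factor 450/75 = 6
Step 7: 0.45 mL + 9.5 mL = 9.95 mL total → factor 9.95/0.45 = 22.111
Overall dilution factor = 54 × 50 × 25.286 × 15 × 16 × 6 × 22.111 = 2.1738 × 10^9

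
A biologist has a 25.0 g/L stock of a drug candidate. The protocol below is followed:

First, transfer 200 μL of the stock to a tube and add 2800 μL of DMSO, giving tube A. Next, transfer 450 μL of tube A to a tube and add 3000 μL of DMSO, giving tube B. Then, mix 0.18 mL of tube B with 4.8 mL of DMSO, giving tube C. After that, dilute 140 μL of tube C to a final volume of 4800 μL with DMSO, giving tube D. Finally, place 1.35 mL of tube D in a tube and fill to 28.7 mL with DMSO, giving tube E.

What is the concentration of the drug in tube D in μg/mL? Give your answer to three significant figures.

Step 1: 200 μL + 2800 μL = 3000 μL total → factor 3000/200 = 15
Step 2: 450 μL + 3000 μL = 3450 μL total → factor 3450/450 = 7.6667
Step 3: 0.18 mL + 4.8 mL = 4.98 mL total → factor 4.98/0.18 = 27.667
Step 4: 140 μL brought to 4800 μL → factor 4800/140 = 34.286
Dilution factor through tube D = 15 × 7.6667 × 27.667 × 34.286 = 1.0909 × 10^5
[tube D] = 25.0 g/L / 1.0909 × 10^5 = 0.0002292 g/L = 0.229 μg/mL

0.229 μg/mL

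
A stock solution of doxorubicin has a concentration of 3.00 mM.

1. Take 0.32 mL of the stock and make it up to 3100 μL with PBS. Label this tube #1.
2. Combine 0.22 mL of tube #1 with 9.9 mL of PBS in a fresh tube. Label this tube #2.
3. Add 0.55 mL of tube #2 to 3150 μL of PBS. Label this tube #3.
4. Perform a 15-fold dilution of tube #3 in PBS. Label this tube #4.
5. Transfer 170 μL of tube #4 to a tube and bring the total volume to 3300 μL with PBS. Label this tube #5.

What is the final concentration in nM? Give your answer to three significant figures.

3.44 nM

Step 1: 0.32 mL brought to 3100 μL → factor 3.1/0.32 = 9.6875
Step 2: 0.22 mL + 9.9 mL = 10.12 mL total → factor 10.12/0.22 = 46
Step 3: 0.55 mL + 3150 μL = 3.7 mL total → factor 3.7/0.55 = 6.7273
Step 4: 15-fold → factor 15
Step 5: 170 μL brought to 3300 μL → factor 3300/170 = 19.412
Overall dilution factor = 9.6875 × 46 × 6.7273 × 15 × 19.412 = 8.729 × 10^5
Final = 3.00 mM / 8.729 × 10^5 = 3.437 × 10^-6 mM = 3.44 nM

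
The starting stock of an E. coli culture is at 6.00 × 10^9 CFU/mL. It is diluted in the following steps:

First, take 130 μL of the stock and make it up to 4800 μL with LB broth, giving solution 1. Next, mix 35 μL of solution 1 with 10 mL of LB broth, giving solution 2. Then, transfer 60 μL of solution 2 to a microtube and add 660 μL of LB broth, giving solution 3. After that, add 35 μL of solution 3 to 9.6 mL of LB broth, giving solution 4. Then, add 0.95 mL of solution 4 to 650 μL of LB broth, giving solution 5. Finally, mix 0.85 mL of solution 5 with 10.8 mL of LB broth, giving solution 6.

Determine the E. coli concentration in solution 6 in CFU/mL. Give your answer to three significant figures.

7.43 CFU/mL

Step 1: 130 μL brought to 4800 μL → factor 4800/130 = 36.923
Step 2: 35 μL + 10 mL = 10035 μL total → factor 10035/35 = 286.71
Step 3: 60 μL + 660 μL = 720 μL total → factor 720/60 = 12
Step 4: 35 μL + 9.6 mL = 9635 μL total → factor 9635/35 = 275.29
Step 5: 0.95 mL + 650 μL = 1.6 mL total → factor 1.6/0.95 = 1.6842
Step 6: 0.85 mL + 10.8 mL = 11.65 mL total → factor 11.65/0.85 = 13.706
Overall dilution factor = 36.923 × 286.71 × 12 × 275.29 × 1.6842 × 13.706 = 8.0726 × 10^8
Final = 6.00 × 10^9 CFU/mL / 8.0726 × 10^8 = 7.43 CFU/mL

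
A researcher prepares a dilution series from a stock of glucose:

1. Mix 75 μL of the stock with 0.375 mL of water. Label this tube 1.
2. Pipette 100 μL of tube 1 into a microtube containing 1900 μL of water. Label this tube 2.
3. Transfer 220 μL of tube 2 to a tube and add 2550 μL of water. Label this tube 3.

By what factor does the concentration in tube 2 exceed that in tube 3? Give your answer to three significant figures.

12.6

Step 1: 75 μL + 0.375 mL = 450 μL total → factor 450/75 = 6
Step 2: 100 μL + 1900 μL = 2000 μL total → factor 2000/100 = 20
Step 3: 220 μL + 2550 μL = 2770 μL total → factor 2770/220 = 12.591
Dilution factor to tube 2 = 120; to tube 3 = 1510.9
[tube 2]/[tube 3] = (factor to tube 3)/(factor to tube 2) = 1510.9/120 = 12.6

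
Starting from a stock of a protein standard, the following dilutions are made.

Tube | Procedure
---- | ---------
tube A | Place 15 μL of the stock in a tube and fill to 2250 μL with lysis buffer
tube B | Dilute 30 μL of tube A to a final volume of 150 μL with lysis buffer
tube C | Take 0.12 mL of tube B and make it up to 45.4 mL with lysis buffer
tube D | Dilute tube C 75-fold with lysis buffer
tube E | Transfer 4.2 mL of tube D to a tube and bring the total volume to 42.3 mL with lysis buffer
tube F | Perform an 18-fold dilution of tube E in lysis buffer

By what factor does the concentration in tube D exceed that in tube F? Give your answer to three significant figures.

181

Step 1: 15 μL brought to 2250 μL → factor 2250/15 = 150
Step 2: 30 μL brought to 150 μL → factor 150/30 = 5
Step 3: 0.12 mL brought to 45.4 mL → factor 45.4/0.12 = 378.33
Step 4: 75-fold → factor 75
Step 5: 4.2 mL brought to 42.3 mL → factor 42.3/4.2 = 10.071
Step 6: 18-fold → factor 18
Dilution factor to tube D = 2.1281 × 10^7; to tube F = 3.858 × 10^9
[tube D]/[tube F] = (factor to tube F)/(factor to tube D) = 3.858 × 10^9/2.1281 × 10^7 = 181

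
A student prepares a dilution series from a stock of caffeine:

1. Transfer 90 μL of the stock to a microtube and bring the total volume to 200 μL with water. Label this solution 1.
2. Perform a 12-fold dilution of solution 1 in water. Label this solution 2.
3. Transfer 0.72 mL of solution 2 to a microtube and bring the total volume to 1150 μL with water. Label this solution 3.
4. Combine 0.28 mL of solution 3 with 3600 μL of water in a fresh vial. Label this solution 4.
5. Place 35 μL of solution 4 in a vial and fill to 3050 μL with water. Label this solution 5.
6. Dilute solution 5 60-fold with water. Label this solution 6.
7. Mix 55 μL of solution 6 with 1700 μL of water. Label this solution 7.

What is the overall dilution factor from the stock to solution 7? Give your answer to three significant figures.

Step 1: 90 μL brought to 200 μL → factor 200/90 = 2.2222
Step 2: 12-fold → factor 12
Step 3: 0.72 mL brought to 1150 μL → factor 1.15/0.72 = 1.5972
Step 4: 0.28 mL + 3600 μL = 3.88 mL total → factor 3.88/0.28 = 13.857
Step 5: 35 μL brought to 3050 μL → factor 3050/35 = 87.143
Step 6: 60-fold → factor 60
Step 7: 55 μL + 1700 μL = 1755 μL total → factor 1755/55 = 31.909
Overall dilution factor = 2.2222 × 12 × 1.5972 × 13.857 × 87.143 × 60 × 31.909 = 9.847 × 10^7

9.85 × 10^7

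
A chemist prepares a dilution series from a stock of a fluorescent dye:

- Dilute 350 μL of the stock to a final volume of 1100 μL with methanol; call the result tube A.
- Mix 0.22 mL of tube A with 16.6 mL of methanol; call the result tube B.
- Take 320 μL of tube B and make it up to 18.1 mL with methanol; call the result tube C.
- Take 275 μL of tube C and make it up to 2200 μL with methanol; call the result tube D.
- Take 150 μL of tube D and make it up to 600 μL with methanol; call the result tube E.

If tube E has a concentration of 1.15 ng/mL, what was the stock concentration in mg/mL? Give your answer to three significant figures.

Step 1: 350 μL brought to 1100 μL → factor 1100/350 = 3.1429
Step 2: 0.22 mL + 16.6 mL = 16.82 mL total → factor 16.82/0.22 = 76.455
Step 3: 320 μL brought to 18.1 mL → factor 18100/320 = 56.562
Step 4: 275 μL brought to 2200 μL → factor 2200/275 = 8
Step 5: 150 μL brought to 600 μL → factor 600/150 = 4
Overall dilution factor = 3.1429 × 76.455 × 56.562 × 8 × 4 = 4.3492 × 10^5
Stock = 1.15 ng/mL × 4.3492 × 10^5 = 5.002 × 10^5 ng/mL = 0.500 mg/mL

0.500 mg/mL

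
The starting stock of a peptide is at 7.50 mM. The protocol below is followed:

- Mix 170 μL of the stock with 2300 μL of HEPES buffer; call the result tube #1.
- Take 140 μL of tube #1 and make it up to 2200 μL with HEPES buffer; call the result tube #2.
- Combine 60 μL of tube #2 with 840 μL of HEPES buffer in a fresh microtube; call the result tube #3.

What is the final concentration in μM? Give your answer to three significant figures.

Step 1: 170 μL + 2300 μL = 2470 μL total → factor 2470/170 = 14.529
Step 2: 140 μL brought to 2200 μL → factor 2200/140 = 15.714
Step 3: 60 μL + 840 μL = 900 μL total → factor 900/60 = 15
Overall dilution factor = 14.529 × 15.714 × 15 = 3424.8
Final = 7.50 mM / 3424.8 = 0.002190 mM = 2.19 μM

2.19 μM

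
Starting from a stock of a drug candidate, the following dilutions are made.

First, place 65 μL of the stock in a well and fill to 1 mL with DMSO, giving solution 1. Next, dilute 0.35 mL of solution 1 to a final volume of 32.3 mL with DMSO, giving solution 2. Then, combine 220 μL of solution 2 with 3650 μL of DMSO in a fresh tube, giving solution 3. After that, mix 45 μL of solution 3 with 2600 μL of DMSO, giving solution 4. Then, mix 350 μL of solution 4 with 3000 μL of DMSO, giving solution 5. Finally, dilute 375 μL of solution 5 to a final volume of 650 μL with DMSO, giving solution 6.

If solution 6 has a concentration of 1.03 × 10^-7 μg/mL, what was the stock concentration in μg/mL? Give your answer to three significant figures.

2.51 μg/mL

Step 1: 65 μL brought to 1 mL → factor 1000/65 = 15.385
Step 2: 0.35 mL brought to 32.3 mL → factor 32.3/0.35 = 92.286
Step 3: 220 μL + 3650 μL = 3870 μL total → factor 3870/220 = 17.591
Step 4: 45 μL + 2600 μL = 2645 μL total → factor 2645/45 = 58.778
Step 5: 350 μL + 3000 μL = 3350 μL total → factor 3350/350 = 9.5714
Step 6: 375 μL brought to 650 μL → factor 650/375 = 1.7333
Overall dilution factor = 15.385 × 92.286 × 17.591 × 58.778 × 9.5714 × 1.7333 = 2.4355 × 10^7
Stock = 1.03 × 10^-7 μg/mL × 2.4355 × 10^7 = 2.51 μg/mL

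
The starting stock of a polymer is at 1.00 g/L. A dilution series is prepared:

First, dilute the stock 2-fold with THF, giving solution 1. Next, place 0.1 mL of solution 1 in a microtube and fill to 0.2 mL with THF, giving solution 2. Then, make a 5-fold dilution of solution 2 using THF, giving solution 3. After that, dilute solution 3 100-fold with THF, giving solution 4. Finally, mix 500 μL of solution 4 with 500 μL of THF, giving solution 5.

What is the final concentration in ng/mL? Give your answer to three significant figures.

Step 1: 2-fold → factor 2
Step 2: 0.1 mL brought to 0.2 mL → factor 0.2/0.1 = 2
Step 3: 5-fold → factor 5
Step 4: 100-fold → factor 100
Step 5: 500 μL + 500 μL = 1000 μL total → factor 1000/500 = 2
Overall dilution factor = 2 × 2 × 5 × 100 × 2 = 4000
Final = 1.00 g/L / 4000 = 0.0002500 g/L = 250 ng/mL

250 ng/mL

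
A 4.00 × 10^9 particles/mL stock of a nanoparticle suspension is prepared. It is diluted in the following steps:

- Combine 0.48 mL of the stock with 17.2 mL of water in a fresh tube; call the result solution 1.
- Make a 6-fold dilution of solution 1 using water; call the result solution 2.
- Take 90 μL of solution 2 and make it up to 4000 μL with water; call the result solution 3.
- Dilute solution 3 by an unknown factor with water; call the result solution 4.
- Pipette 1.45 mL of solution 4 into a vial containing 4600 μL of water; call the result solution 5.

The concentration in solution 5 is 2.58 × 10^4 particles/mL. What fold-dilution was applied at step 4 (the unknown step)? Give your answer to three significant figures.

Step 1: 0.48 mL + 17.2 mL = 17.68 mL total → factor 17.68/0.48 = 36.833
Step 2: 6-fold → factor 6
Step 3: 90 μL brought to 4000 μL → factor 4000/90 = 44.444
Step 4: unknown factor x
Step 5: 1.45 mL + 4600 μL = 6.05 mL total → factor 6.05/1.45 = 4.1724
Product of known-step factors = 40982
Overall factor = 4.00 × 10^9 particles/mL / (2.58 × 10^4 particles/mL) = 1.5504 × 10^5
x = 1.5504 × 10^5 / 40982 = 3.78

3.78-fold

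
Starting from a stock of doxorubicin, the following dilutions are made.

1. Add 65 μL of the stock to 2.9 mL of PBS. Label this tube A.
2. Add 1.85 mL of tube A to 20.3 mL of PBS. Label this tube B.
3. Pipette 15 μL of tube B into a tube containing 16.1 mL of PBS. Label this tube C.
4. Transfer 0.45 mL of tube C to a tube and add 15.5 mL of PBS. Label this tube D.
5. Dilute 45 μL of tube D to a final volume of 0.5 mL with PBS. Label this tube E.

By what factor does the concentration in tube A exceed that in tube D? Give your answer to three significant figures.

Step 1: 65 μL + 2.9 mL = 2965 μL total → factor 2965/65 = 45.615
Step 2: 1.85 mL + 20.3 mL = 22.15 mL total → factor 22.15/1.85 = 11.973
Step 3: 15 μL + 16.1 mL = 16115 μL total → factor 16115/15 = 1074.3
Step 4: 0.45 mL + 15.5 mL = 15.95 mL total → factor 15.95/0.45 = 35.444
Dilution factor to tube A = 45.615; to tube D = 2.0797 × 10^7
[tube A]/[tube D] = (factor to tube D)/(factor to tube A) = 2.0797 × 10^7/45.615 = 4.56 × 10^5

4.56 × 10^5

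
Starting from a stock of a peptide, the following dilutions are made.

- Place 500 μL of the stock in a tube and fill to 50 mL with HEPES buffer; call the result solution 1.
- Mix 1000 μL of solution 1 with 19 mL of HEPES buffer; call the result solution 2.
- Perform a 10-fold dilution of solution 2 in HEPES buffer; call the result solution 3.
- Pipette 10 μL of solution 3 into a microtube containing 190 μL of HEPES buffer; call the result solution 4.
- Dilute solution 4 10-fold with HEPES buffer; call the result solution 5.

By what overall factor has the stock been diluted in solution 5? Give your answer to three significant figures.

Step 1: 500 μL brought to 50 mL → factor 50000/500 = 100
Step 2: 1000 μL + 19 mL = 20000 μL total → factor 20000/1000 = 20
Step 3: 10-fold → factor 10
Step 4: 10 μL + 190 μL = 200 μL total → factor 200/10 = 20
Step 5: 10-fold → factor 10
Overall dilution factor = 100 × 20 × 10 × 20 × 10 = 4 × 10^6

4.00 × 10^6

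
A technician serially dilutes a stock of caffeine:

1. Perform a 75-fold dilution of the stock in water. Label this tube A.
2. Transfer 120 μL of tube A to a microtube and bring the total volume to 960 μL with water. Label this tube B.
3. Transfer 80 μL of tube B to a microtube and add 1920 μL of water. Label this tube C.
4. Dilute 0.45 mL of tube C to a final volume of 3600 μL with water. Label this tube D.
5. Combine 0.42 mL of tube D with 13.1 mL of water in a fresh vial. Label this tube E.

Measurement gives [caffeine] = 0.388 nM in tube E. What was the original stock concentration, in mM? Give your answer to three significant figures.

Step 1: 75-fold → factor 75
Step 2: 120 μL brought to 960 μL → factor 960/120 = 8
Step 3: 80 μL + 1920 μL = 2000 μL total → factor 2000/80 = 25
Step 4: 0.45 mL brought to 3600 μL → factor 3.6/0.45 = 8
Step 5: 0.42 mL + 13.1 mL = 13.52 mL total → factor 13.52/0.42 = 32.19
Overall dilution factor = 75 × 8 × 25 × 8 × 32.19 = 3.8629 × 10^6
Stock = 0.388 nM × 3.8629 × 10^6 = 1.499 × 10^6 nM = 1.50 mM

1.50 mM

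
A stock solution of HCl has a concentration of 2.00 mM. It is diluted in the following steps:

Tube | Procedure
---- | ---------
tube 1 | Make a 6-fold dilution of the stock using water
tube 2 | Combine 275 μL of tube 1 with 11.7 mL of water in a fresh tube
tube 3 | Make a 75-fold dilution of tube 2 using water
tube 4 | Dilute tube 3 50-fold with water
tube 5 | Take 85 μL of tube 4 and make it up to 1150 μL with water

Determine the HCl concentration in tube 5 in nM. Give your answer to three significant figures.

Step 1: 6-fold → factor 6
Step 2: 275 μL + 11.7 mL = 11975 μL total → factor 11975/275 = 43.545
Step 3: 75-fold → factor 75
Step 4: 50-fold → factor 50
Step 5: 85 μL brought to 1150 μL → factor 1150/85 = 13.529
Overall dilution factor = 6 × 43.545 × 75 × 50 × 13.529 = 1.3256 × 10^7
Final = 2.00 mM / 1.3256 × 10^7 = 1.509 × 10^-7 mM = 0.151 nM

0.151 nM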